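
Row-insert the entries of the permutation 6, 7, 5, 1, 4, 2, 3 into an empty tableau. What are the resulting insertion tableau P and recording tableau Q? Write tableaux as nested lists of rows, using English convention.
P = [[1, 2, 3], [4, 7], [5], [6]], Q = [[1, 2, 7], [3, 5], [4], [6]]

Insert each entry of the permutation into P by Schensted row insertion, recording in Q the position of each new cell.

Insert 6: appended to row 1. P = [[6]].
Insert 7: appended to row 1. P = [[6, 7]].
Insert 5: 5 bumps 6 from row 1; 6 starts row 2. P = [[5, 7], [6]].
Insert 1: 1 bumps 5 from row 1; 5 bumps 6 from row 2; 6 starts row 3. P = [[1, 7], [5], [6]].
Insert 4: 4 bumps 7 from row 1; 7 appends to row 2. P = [[1, 4], [5, 7], [6]].
Insert 2: 2 bumps 4 from row 1; 4 bumps 5 from row 2; 5 bumps 6 from row 3; 6 starts row 4. P = [[1, 2], [4, 7], [5], [6]].
Insert 3: appended to row 1. P = [[1, 2, 3], [4, 7], [5], [6]].

So P = [[1, 2, 3], [4, 7], [5], [6]], Q = [[1, 2, 7], [3, 5], [4], [6]].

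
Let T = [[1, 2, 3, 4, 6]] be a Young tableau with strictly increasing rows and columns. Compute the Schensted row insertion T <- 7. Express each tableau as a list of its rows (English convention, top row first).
[[1, 2, 3, 4, 6, 7]]

7 is larger than every entry of row 1, so it is appended to row 1. The new tableau is [[1, 2, 3, 4, 6, 7]].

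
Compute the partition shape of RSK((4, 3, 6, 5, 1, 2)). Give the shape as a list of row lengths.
[2, 2, 2]

RSK row insertion gives P = [[1, 2], [3, 5], [4, 6]], which has shape [2, 2, 2].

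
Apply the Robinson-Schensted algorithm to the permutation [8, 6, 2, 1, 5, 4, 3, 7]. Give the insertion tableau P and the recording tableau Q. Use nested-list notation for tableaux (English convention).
P = [[1, 3, 7], [2, 4], [5], [6], [8]], Q = [[1, 5, 8], [2, 6], [3], [4], [7]]

Insert each entry of the permutation into P by Schensted row insertion, recording in Q the position of each new cell.

Insert 8: appended to row 1. P = [[8]], Q = [[1]].
Insert 6: 6 bumps 8 from row 1; 8 starts row 2. P = [[6], [8]], Q = [[1], [2]].
Insert 2: 2 bumps 6 from row 1; 6 bumps 8 from row 2; 8 starts row 3. P = [[2], [6], [8]], Q = [[1], [2], [3]].
Insert 1: 1 bumps 2 from row 1; 2 bumps 6 from row 2; 6 bumps 8 from row 3; 8 starts row 4. P = [[1], [2], [6], [8]], Q = [[1], [2], [3], [4]].
Insert 5: appended to row 1. P = [[1, 5], [2], [6], [8]], Q = [[1, 5], [2], [3], [4]].
Insert 4: 4 bumps 5 from row 1; 5 appends to row 2. P = [[1, 4], [2, 5], [6], [8]], Q = [[1, 5], [2, 6], [3], [4]].
Insert 3: 3 bumps 4 from row 1; 4 bumps 5 from row 2; 5 bumps 6 from row 3; 6 bumps 8 from row 4; 8 starts row 5. P = [[1, 3], [2, 4], [5], [6], [8]], Q = [[1, 5], [2, 6], [3], [4], [7]].
Insert 7: appended to row 1. P = [[1, 3, 7], [2, 4], [5], [6], [8]], Q = [[1, 5, 8], [2, 6], [3], [4], [7]].

So P = [[1, 3, 7], [2, 4], [5], [6], [8]], Q = [[1, 5, 8], [2, 6], [3], [4], [7]].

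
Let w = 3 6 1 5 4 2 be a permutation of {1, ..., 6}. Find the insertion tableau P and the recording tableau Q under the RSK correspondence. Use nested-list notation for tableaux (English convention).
Insert each entry of the permutation into P by Schensted row insertion, recording in Q the position of each new cell.

Insert 3: appended to row 1. P = [[3]].
Insert 6: appended to row 1. P = [[3, 6]].
Insert 1: 1 bumps 3 from row 1; 3 starts row 2. P = [[1, 6], [3]].
Insert 5: 5 bumps 6 from row 1; 6 appends to row 2. P = [[1, 5], [3, 6]].
Insert 4: 4 bumps 5 from row 1; 5 bumps 6 from row 2; 6 starts row 3. P = [[1, 4], [3, 5], [6]].
Insert 2: 2 bumps 4 from row 1; 4 bumps 5 from row 2; 5 bumps 6 from row 3; 6 starts row 4. P = [[1, 2], [3, 4], [5], [6]].

So P = [[1, 2], [3, 4], [5], [6]], Q = [[1, 2], [3, 4], [5], [6]].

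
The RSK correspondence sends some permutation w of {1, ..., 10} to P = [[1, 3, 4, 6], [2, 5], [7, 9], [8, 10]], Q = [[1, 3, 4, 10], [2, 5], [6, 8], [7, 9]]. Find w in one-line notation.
Reverse the RSK construction: for i from n down to 1, find the cell of Q containing i, remove the entry at that cell from P, and reverse-bump it up through P; the value ejected from row 1 is w(i).

Step i=10: Q has 10 at row 1, column 4; remove that cell from P, ejecting 6. So w(10) = 6. P is now [[1, 3, 4], [2, 5], [7, 9], [8, 10]].
Step i=9: Q has 9 at row 4, column 2; remove 10 from row 4 of P and reverse-bump: 10 enters row 3 and ejects 9; 9 enters row 2 and ejects 5; 5 enters row 1 and ejects 4. So w(9) = 4. P is now [[1, 3, 5], [2, 9], [7, 10], [8]].
Step i=8: Q has 8 at row 3, column 2; remove 10 from row 3 of P and reverse-bump: 10 enters row 2 and ejects 9; 9 enters row 1 and ejects 5. So w(8) = 5. P is now [[1, 3, 9], [2, 10], [7], [8]].
Step i=7: Q has 7 at row 4, column 1; remove 8 from row 4 of P and reverse-bump: 8 enters row 3 and ejects 7; 7 enters row 2 and ejects 2; 2 enters row 1 and ejects 1. So w(7) = 1. P is now [[2, 3, 9], [7, 10], [8]].
Step i=6: Q has 6 at row 3, column 1; remove 8 from row 3 of P and reverse-bump: 8 enters row 2 and ejects 7; 7 enters row 1 and ejects 3. So w(6) = 3. P is now [[2, 7, 9], [8, 10]].
Step i=5: Q has 5 at row 2, column 2; remove 10 from row 2 of P and reverse-bump: 10 enters row 1 and ejects 9. So w(5) = 9. P is now [[2, 7, 10], [8]].
Step i=4: Q has 4 at row 1, column 3; remove that cell from P, ejecting 10. So w(4) = 10. P is now [[2, 7], [8]].
Step i=3: Q has 3 at row 1, column 2; remove that cell from P, ejecting 7. So w(3) = 7. P is now [[2], [8]].
Step i=2: Q has 2 at row 2, column 1; remove 8 from row 2 of P and reverse-bump: 8 enters row 1 and ejects 2. So w(2) = 2. P is now [[8]].
Step i=1: Q has 1 at row 1, column 1; remove that cell from P, ejecting 8. So w(1) = 8. P is now [].

So w = 8 2 7 10 9 3 1 5 4 6.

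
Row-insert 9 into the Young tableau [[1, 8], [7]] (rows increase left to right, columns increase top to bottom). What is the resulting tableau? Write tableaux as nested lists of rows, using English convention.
9 is larger than every entry of row 1, so it is appended to row 1. The new tableau is [[1, 8, 9], [7]].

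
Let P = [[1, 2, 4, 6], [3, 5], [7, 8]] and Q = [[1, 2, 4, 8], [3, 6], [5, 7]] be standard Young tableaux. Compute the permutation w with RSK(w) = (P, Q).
1 7 3 8 2 5 4 6

Reverse the RSK construction: for i from n down to 1, find the cell of Q containing i, remove the entry at that cell from P, and reverse-bump it up through P; the value ejected from row 1 is w(i).

Step i=8: Q has 8 at row 1, column 4; remove that cell from P, ejecting 6. So w(8) = 6. P is now [[1, 2, 4], [3, 5], [7, 8]].
Step i=7: Q has 7 at row 3, column 2; remove 8 from row 3 of P and reverse-bump: 8 enters row 2 and ejects 5; 5 enters row 1 and ejects 4. So w(7) = 4. P is now [[1, 2, 5], [3, 8], [7]].
Step i=6: Q has 6 at row 2, column 2; remove 8 from row 2 of P and reverse-bump: 8 enters row 1 and ejects 5. So w(6) = 5. P is now [[1, 2, 8], [3], [7]].
Step i=5: Q has 5 at row 3, column 1; remove 7 from row 3 of P and reverse-bump: 7 enters row 2 and ejects 3; 3 enters row 1 and ejects 2. So w(5) = 2. P is now [[1, 3, 8], [7]].
Step i=4: Q has 4 at row 1, column 3; remove that cell from P, ejecting 8. So w(4) = 8. P is now [[1, 3], [7]].
Step i=3: Q has 3 at row 2, column 1; remove 7 from row 2 of P and reverse-bump: 7 enters row 1 and ejects 3. So w(3) = 3. P is now [[1, 7]].
Step i=2: Q has 2 at row 1, column 2; remove that cell from P, ejecting 7. So w(2) = 7. P is now [[1]].
Step i=1: Q has 1 at row 1, column 1; remove that cell from P, ejecting 1. So w(1) = 1. P is now [].

So w = 1 7 3 8 2 5 4 6.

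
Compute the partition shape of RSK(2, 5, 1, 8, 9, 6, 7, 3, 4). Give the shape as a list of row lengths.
[4, 3, 2]

Row-insert each entry into an empty tableau.

After inserting 2: P = [[2]].
After inserting 5: P = [[2, 5]].
After inserting 1: P = [[1, 5], [2]].
After inserting 8: P = [[1, 5, 8], [2]].
After inserting 9: P = [[1, 5, 8, 9], [2]].
After inserting 6: P = [[1, 5, 6, 9], [2, 8]].
After inserting 7: P = [[1, 5, 6, 7], [2, 8, 9]].
After inserting 3: P = [[1, 3, 6, 7], [2, 5, 9], [8]].
After inserting 4: P = [[1, 3, 4, 7], [2, 5, 6], [8, 9]].

The final insertion tableau P = [[1, 3, 4, 7], [2, 5, 6], [8, 9]] has shape [4, 3, 2].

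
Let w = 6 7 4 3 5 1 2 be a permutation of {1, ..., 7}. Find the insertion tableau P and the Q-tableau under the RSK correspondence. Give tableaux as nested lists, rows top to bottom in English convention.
Insert each entry of the permutation into P by Schensted row insertion, recording in Q the position of each new cell.

Insert 6: appended to row 1. P = [[6]].
Insert 7: appended to row 1. P = [[6, 7]].
Insert 4: 4 bumps 6 from row 1; 6 starts row 2. P = [[4, 7], [6]].
Insert 3: 3 bumps 4 from row 1; 4 bumps 6 from row 2; 6 starts row 3. P = [[3, 7], [4], [6]].
Insert 5: 5 bumps 7 from row 1; 7 appends to row 2. P = [[3, 5], [4, 7], [6]].
Insert 1: 1 bumps 3 from row 1; 3 bumps 4 from row 2; 4 bumps 6 from row 3; 6 starts row 4. P = [[1, 5], [3, 7], [4], [6]].
Insert 2: 2 bumps 5 from row 1; 5 bumps 7 from row 2; 7 appends to row 3. P = [[1, 2], [3, 5], [4, 7], [6]].

So P = [[1, 2], [3, 5], [4, 7], [6]], Q = [[1, 2], [3, 5], [4, 7], [6]].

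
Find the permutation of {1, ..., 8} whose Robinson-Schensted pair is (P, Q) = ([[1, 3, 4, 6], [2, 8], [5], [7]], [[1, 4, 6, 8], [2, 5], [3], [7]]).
Reverse the RSK construction: for i from n down to 1, find the cell of Q containing i, remove the entry at that cell from P, and reverse-bump it up through P; the value ejected from row 1 is w(i).

Step i=8: Q has 8 at row 1, column 4; remove that cell from P, ejecting 6. So w(8) = 6. P is now [[1, 3, 4], [2, 8], [5], [7]].
Step i=7: Q has 7 at row 4, column 1; remove 7 from row 4 of P and reverse-bump: 7 enters row 3 and ejects 5; 5 enters row 2 and ejects 2; 2 enters row 1 and ejects 1. So w(7) = 1. P is now [[2, 3, 4], [5, 8], [7]].
Step i=6: Q has 6 at row 1, column 3; remove that cell from P, ejecting 4. So w(6) = 4. P is now [[2, 3], [5, 8], [7]].
Step i=5: Q has 5 at row 2, column 2; remove 8 from row 2 of P and reverse-bump: 8 enters row 1 and ejects 3. So w(5) = 3. P is now [[2, 8], [5], [7]].
Step i=4: Q has 4 at row 1, column 2; remove that cell from P, ejecting 8. So w(4) = 8. P is now [[2], [5], [7]].
Step i=3: Q has 3 at row 3, column 1; remove 7 from row 3 of P and reverse-bump: 7 enters row 2 and ejects 5; 5 enters row 1 and ejects 2. So w(3) = 2. P is now [[5], [7]].
Step i=2: Q has 2 at row 2, column 1; remove 7 from row 2 of P and reverse-bump: 7 enters row 1 and ejects 5. So w(2) = 5. P is now [[7]].
Step i=1: Q has 1 at row 1, column 1; remove that cell from P, ejecting 7. So w(1) = 7. P is now [].

So w = 7 5 2 8 3 4 1 6.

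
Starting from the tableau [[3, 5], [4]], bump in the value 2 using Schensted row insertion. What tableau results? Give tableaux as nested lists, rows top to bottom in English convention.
In row 1, 2 replaces 3 (the leftmost entry greater than 2); 3 is bumped to row 2. In row 2, 3 replaces 4 (the leftmost entry greater than 3); 4 is bumped to row 3. 4 starts a new row 3. The new tableau is [[2, 5], [3], [4]].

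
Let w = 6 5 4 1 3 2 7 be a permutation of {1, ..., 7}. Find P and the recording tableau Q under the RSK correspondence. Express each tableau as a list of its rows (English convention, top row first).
Insert each entry of the permutation into P by Schensted row insertion, recording in Q the position of each new cell.

Insert 6: appended to row 1. P = [[6]].
Insert 5: 5 bumps 6 from row 1; 6 starts row 2. P = [[5], [6]].
Insert 4: 4 bumps 5 from row 1; 5 bumps 6 from row 2; 6 starts row 3. P = [[4], [5], [6]].
Insert 1: 1 bumps 4 from row 1; 4 bumps 5 from row 2; 5 bumps 6 from row 3; 6 starts row 4. P = [[1], [4], [5], [6]].
Insert 3: appended to row 1. P = [[1, 3], [4], [5], [6]].
Insert 2: 2 bumps 3 from row 1; 3 bumps 4 from row 2; 4 bumps 5 from row 3; 5 bumps 6 from row 4; 6 starts row 5. P = [[1, 2], [3], [4], [5], [6]].
Insert 7: appended to row 1. P = [[1, 2, 7], [3], [4], [5], [6]].

So P = [[1, 2, 7], [3], [4], [5], [6]], Q = [[1, 5, 7], [2], [3], [4], [6]].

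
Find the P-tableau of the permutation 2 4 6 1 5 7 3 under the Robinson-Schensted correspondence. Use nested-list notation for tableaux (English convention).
P = [[1, 3, 5, 7], [2, 4], [6]]

After inserting 2: P = [[2]].
After inserting 4: P = [[2, 4]].
After inserting 6: P = [[2, 4, 6]].
After inserting 1: P = [[1, 4, 6], [2]].
After inserting 5: P = [[1, 4, 5], [2, 6]].
After inserting 7: P = [[1, 4, 5, 7], [2, 6]].
After inserting 3: P = [[1, 3, 5, 7], [2, 4], [6]].

So P = [[1, 3, 5, 7], [2, 4], [6]].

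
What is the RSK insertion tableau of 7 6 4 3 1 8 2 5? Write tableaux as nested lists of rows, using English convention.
P = [[1, 2, 5], [3, 8], [4], [6], [7]]

Insert 7: appended to row 1. P = [[7]].
Insert 6: 6 bumps 7 from row 1; 7 starts row 2. P = [[6], [7]].
Insert 4: 4 bumps 6 from row 1; 6 bumps 7 from row 2; 7 starts row 3. P = [[4], [6], [7]].
Insert 3: 3 bumps 4 from row 1; 4 bumps 6 from row 2; 6 bumps 7 from row 3; 7 starts row 4. P = [[3], [4], [6], [7]].
Insert 1: 1 bumps 3 from row 1; 3 bumps 4 from row 2; 4 bumps 6 from row 3; 6 bumps 7 from row 4; 7 starts row 5. P = [[1], [3], [4], [6], [7]].
Insert 8: appended to row 1. P = [[1, 8], [3], [4], [6], [7]].
Insert 2: 2 bumps 8 from row 1; 8 appends to row 2. P = [[1, 2], [3, 8], [4], [6], [7]].
Insert 5: appended to row 1. P = [[1, 2, 5], [3, 8], [4], [6], [7]].

So P = [[1, 2, 5], [3, 8], [4], [6], [7]].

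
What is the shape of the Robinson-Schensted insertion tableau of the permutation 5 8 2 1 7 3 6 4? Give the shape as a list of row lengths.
[3, 2, 2, 1]

Row-insert each entry into an empty tableau.

After inserting 5: P = [[5]].
After inserting 8: P = [[5, 8]].
After inserting 2: P = [[2, 8], [5]].
After inserting 1: P = [[1, 8], [2], [5]].
After inserting 7: P = [[1, 7], [2, 8], [5]].
After inserting 3: P = [[1, 3], [2, 7], [5, 8]].
After inserting 6: P = [[1, 3, 6], [2, 7], [5, 8]].
After inserting 4: P = [[1, 3, 4], [2, 6], [5, 7], [8]].

The final insertion tableau P = [[1, 3, 4], [2, 6], [5, 7], [8]] has shape [3, 2, 2, 1].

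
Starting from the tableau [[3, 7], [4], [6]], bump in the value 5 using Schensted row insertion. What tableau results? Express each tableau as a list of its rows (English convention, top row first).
[[3, 5], [4, 7], [6]]

In row 1, 5 replaces 7 (the leftmost entry greater than 5); 7 is bumped to row 2. 7 is appended to row 2. The new tableau is [[3, 5], [4, 7], [6]].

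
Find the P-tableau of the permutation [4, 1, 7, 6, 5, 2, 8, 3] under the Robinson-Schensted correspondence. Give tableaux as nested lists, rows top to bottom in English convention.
P = [[1, 2, 3], [4, 5, 8], [6], [7]]

Insert 4: appended to row 1. P = [[4]].
Insert 1: 1 bumps 4 from row 1; 4 starts row 2. P = [[1], [4]].
Insert 7: appended to row 1. P = [[1, 7], [4]].
Insert 6: 6 bumps 7 from row 1; 7 appends to row 2. P = [[1, 6], [4, 7]].
Insert 5: 5 bumps 6 from row 1; 6 bumps 7 from row 2; 7 starts row 3. P = [[1, 5], [4, 6], [7]].
Insert 2: 2 bumps 5 from row 1; 5 bumps 6 from row 2; 6 bumps 7 from row 3; 7 starts row 4. P = [[1, 2], [4, 5], [6], [7]].
Insert 8: appended to row 1. P = [[1, 2, 8], [4, 5], [6], [7]].
Insert 3: 3 bumps 8 from row 1; 8 appends to row 2. P = [[1, 2, 3], [4, 5, 8], [6], [7]].

So P = [[1, 2, 3], [4, 5, 8], [6], [7]].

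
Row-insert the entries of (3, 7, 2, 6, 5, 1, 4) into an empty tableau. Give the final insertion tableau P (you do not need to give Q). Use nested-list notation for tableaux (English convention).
P = [[1, 4], [2, 5], [3, 6], [7]]

After inserting 3: P = [[3]].
After inserting 7: P = [[3, 7]].
After inserting 2: P = [[2, 7], [3]].
After inserting 6: P = [[2, 6], [3, 7]].
After inserting 5: P = [[2, 5], [3, 6], [7]].
After inserting 1: P = [[1, 5], [2, 6], [3], [7]].
After inserting 4: P = [[1, 4], [2, 5], [3, 6], [7]].

So P = [[1, 4], [2, 5], [3, 6], [7]].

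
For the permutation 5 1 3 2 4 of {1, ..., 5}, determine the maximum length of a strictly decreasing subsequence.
3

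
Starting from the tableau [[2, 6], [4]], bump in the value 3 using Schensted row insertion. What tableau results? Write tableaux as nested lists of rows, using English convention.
In row 1, 3 replaces 6 (the leftmost entry greater than 3); 6 is bumped to row 2. 6 is appended to row 2. The new tableau is [[2, 3], [4, 6]].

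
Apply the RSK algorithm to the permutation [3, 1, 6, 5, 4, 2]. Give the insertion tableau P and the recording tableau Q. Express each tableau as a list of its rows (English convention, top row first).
P = [[1, 2], [3, 4], [5], [6]], Q = [[1, 3], [2, 4], [5], [6]]

Insert each entry of the permutation into P by Schensted row insertion, recording in Q the position of each new cell.

Insert 3: appended to row 1. P = [[3]], Q = [[1]].
Insert 1: 1 bumps 3 from row 1; 3 starts row 2. P = [[1], [3]], Q = [[1], [2]].
Insert 6: appended to row 1. P = [[1, 6], [3]], Q = [[1, 3], [2]].
Insert 5: 5 bumps 6 from row 1; 6 appends to row 2. P = [[1, 5], [3, 6]], Q = [[1, 3], [2, 4]].
Insert 4: 4 bumps 5 from row 1; 5 bumps 6 from row 2; 6 starts row 3. P = [[1, 4], [3, 5], [6]], Q = [[1, 3], [2, 4], [5]].
Insert 2: 2 bumps 4 from row 1; 4 bumps 5 from row 2; 5 bumps 6 from row 3; 6 starts row 4. P = [[1, 2], [3, 4], [5], [6]], Q = [[1, 3], [2, 4], [5], [6]].

So P = [[1, 2], [3, 4], [5], [6]], Q = [[1, 3], [2, 4], [5], [6]].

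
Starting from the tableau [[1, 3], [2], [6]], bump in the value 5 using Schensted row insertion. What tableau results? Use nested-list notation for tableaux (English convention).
[[1, 3, 5], [2], [6]]

5 is larger than every entry of row 1, so it is appended to row 1. The new tableau is [[1, 3, 5], [2], [6]].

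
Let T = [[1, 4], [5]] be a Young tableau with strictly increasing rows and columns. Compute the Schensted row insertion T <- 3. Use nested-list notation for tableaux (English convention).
In row 1, 3 replaces 4 (the leftmost entry greater than 3); 4 is bumped to row 2. In row 2, 4 replaces 5 (the leftmost entry greater than 4); 5 is bumped to row 3. 5 starts a new row 3. The new tableau is [[1, 3], [4], [5]].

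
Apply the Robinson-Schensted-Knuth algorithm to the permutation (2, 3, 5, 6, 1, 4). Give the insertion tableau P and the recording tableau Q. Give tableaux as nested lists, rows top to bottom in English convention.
P = [[1, 3, 4, 6], [2, 5]], Q = [[1, 2, 3, 4], [5, 6]]

Insert each entry of the permutation into P by Schensted row insertion, recording in Q the position of each new cell.

Insert 2: appended to row 1. P = [[2]].
Insert 3: appended to row 1. P = [[2, 3]].
Insert 5: appended to row 1. P = [[2, 3, 5]].
Insert 6: appended to row 1. P = [[2, 3, 5, 6]].
Insert 1: 1 bumps 2 from row 1; 2 starts row 2. P = [[1, 3, 5, 6], [2]].
Insert 4: 4 bumps 5 from row 1; 5 appends to row 2. P = [[1, 3, 4, 6], [2, 5]].

So P = [[1, 3, 4, 6], [2, 5]], Q = [[1, 2, 3, 4], [5, 6]].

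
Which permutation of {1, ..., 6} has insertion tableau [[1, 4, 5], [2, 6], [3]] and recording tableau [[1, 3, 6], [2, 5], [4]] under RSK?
3 2 6 1 4 5

Reverse the RSK construction: for i from n down to 1, find the cell of Q containing i, remove the entry at that cell from P, and reverse-bump it up through P; the value ejected from row 1 is w(i).

Step i=6: Q has 6 at row 1, column 3; remove that cell from P, ejecting 5. So w(6) = 5. P is now [[1, 4], [2, 6], [3]].
Step i=5: Q has 5 at row 2, column 2; remove 6 from row 2 of P and reverse-bump: 6 enters row 1 and ejects 4. So w(5) = 4. P is now [[1, 6], [2], [3]].
Step i=4: Q has 4 at row 3, column 1; remove 3 from row 3 of P and reverse-bump: 3 enters row 2 and ejects 2; 2 enters row 1 and ejects 1. So w(4) = 1. P is now [[2, 6], [3]].
Step i=3: Q has 3 at row 1, column 2; remove that cell from P, ejecting 6. So w(3) = 6. P is now [[2], [3]].
Step i=2: Q has 2 at row 2, column 1; remove 3 from row 2 of P and reverse-bump: 3 enters row 1 and ejects 2. So w(2) = 2. P is now [[3]].
Step i=1: Q has 1 at row 1, column 1; remove that cell from P, ejecting 3. So w(1) = 3. P is now [].

So w = 3 2 6 1 4 5.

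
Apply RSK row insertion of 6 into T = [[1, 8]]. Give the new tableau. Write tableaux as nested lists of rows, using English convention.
In row 1, 6 replaces 8 (the leftmost entry greater than 6); 8 is bumped to row 2. 8 starts a new row 2. The new tableau is [[1, 6], [8]].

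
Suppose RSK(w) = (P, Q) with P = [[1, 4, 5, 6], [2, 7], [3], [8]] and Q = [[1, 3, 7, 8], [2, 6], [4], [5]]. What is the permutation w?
8 3 7 2 1 4 5 6

Reverse RSK: for i = n, n-1, ..., 1, locate i in Q, remove the corresponding corner cell from P, and reverse-bump its entry up through P; the value ejected from row 1 is w(i).

So w = 8 3 7 2 1 4 5 6.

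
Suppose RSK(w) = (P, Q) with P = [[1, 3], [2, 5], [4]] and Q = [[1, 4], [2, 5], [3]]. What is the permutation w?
4 2 1 5 3

Reverse RSK: for i = n, n-1, ..., 1, locate i in Q, remove the corresponding corner cell from P, and reverse-bump its entry up through P; the value ejected from row 1 is w(i).

So w = 4 2 1 5 3.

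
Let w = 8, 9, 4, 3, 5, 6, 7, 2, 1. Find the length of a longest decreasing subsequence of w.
5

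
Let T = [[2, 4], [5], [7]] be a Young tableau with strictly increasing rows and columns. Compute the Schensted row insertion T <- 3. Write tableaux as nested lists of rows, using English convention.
In row 1, 3 replaces 4 (the leftmost entry greater than 3); 4 is bumped to row 2. In row 2, 4 replaces 5 (the leftmost entry greater than 4); 5 is bumped to row 3. In row 3, 5 replaces 7 (the leftmost entry greater than 5); 7 is bumped to row 4. 7 starts a new row 4. The new tableau is [[2, 3], [4], [5], [7]].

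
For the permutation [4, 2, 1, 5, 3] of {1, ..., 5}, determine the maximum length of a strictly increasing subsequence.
2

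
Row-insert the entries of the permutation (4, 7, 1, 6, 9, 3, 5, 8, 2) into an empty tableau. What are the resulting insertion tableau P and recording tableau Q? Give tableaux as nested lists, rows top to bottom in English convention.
Insert each entry of the permutation into P by Schensted row insertion, recording in Q the position of each new cell.

Insert 4: appended to row 1. P = [[4]], Q = [[1]].
Insert 7: appended to row 1. P = [[4, 7]], Q = [[1, 2]].
Insert 1: 1 bumps 4 from row 1; 4 starts row 2. P = [[1, 7], [4]], Q = [[1, 2], [3]].
Insert 6: 6 bumps 7 from row 1; 7 appends to row 2. P = [[1, 6], [4, 7]], Q = [[1, 2], [3, 4]].
Insert 9: appended to row 1. P = [[1, 6, 9], [4, 7]], Q = [[1, 2, 5], [3, 4]].
Insert 3: 3 bumps 6 from row 1; 6 bumps 7 from row 2; 7 starts row 3. P = [[1, 3, 9], [4, 6], [7]], Q = [[1, 2, 5], [3, 4], [6]].
Insert 5: 5 bumps 9 from row 1; 9 appends to row 2. P = [[1, 3, 5], [4, 6, 9], [7]], Q = [[1, 2, 5], [3, 4, 7], [6]].
Insert 8: appended to row 1. P = [[1, 3, 5, 8], [4, 6, 9], [7]], Q = [[1, 2, 5, 8], [3, 4, 7], [6]].
Insert 2: 2 bumps 3 from row 1; 3 bumps 4 from row 2; 4 bumps 7 from row 3; 7 starts row 4. P = [[1, 2, 5, 8], [3, 6, 9], [4], [7]], Q = [[1, 2, 5, 8], [3, 4, 7], [6], [9]].

So P = [[1, 2, 5, 8], [3, 6, 9], [4], [7]], Q = [[1, 2, 5, 8], [3, 4, 7], [6], [9]].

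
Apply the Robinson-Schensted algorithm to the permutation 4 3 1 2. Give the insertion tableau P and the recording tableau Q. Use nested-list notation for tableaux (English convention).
Insert each entry of the permutation into P by Schensted row insertion, recording in Q the position of each new cell.

Insert 4: appended to row 1. P = [[4]].
Insert 3: 3 bumps 4 from row 1; 4 starts row 2. P = [[3], [4]].
Insert 1: 1 bumps 3 from row 1; 3 bumps 4 from row 2; 4 starts row 3. P = [[1], [3], [4]].
Insert 2: appended to row 1. P = [[1, 2], [3], [4]].

So P = [[1, 2], [3], [4]], Q = [[1, 4], [2], [3]].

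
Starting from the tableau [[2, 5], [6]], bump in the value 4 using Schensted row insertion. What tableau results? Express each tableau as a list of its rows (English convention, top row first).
In row 1, 4 replaces 5 (the leftmost entry greater than 4); 5 is bumped to row 2. In row 2, 5 replaces 6 (the leftmost entry greater than 5); 6 is bumped to row 3. 6 starts a new row 3. The new tableau is [[2, 4], [5], [6]].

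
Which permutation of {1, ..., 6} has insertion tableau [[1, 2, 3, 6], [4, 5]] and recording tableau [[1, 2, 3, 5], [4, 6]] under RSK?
Reverse RSK: for i = n, n-1, ..., 1, locate i in Q, remove the corresponding corner cell from P, and reverse-bump its entry up through P; the value ejected from row 1 is w(i).

So w = 1 4 5 2 6 3.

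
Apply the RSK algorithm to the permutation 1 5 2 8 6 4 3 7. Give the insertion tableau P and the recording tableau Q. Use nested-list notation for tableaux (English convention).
P = [[1, 2, 3, 7], [4, 6], [5], [8]], Q = [[1, 2, 4, 8], [3, 5], [6], [7]]

Insert each entry of the permutation into P by Schensted row insertion, recording in Q the position of each new cell.

Insert 1: appended to row 1. P = [[1]].
Insert 5: appended to row 1. P = [[1, 5]].
Insert 2: 2 bumps 5 from row 1; 5 starts row 2. P = [[1, 2], [5]].
Insert 8: appended to row 1. P = [[1, 2, 8], [5]].
Insert 6: 6 bumps 8 from row 1; 8 appends to row 2. P = [[1, 2, 6], [5, 8]].
Insert 4: 4 bumps 6 from row 1; 6 bumps 8 from row 2; 8 starts row 3. P = [[1, 2, 4], [5, 6], [8]].
Insert 3: 3 bumps 4 from row 1; 4 bumps 5 from row 2; 5 bumps 8 from row 3; 8 starts row 4. P = [[1, 2, 3], [4, 6], [5], [8]].
Insert 7: appended to row 1. P = [[1, 2, 3, 7], [4, 6], [5], [8]].

So P = [[1, 2, 3, 7], [4, 6], [5], [8]], Q = [[1, 2, 4, 8], [3, 5], [6], [7]].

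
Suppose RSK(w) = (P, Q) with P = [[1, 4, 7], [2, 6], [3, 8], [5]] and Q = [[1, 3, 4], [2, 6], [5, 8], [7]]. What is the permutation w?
5 3 6 8 2 7 1 4

Reverse the RSK construction: for i from n down to 1, find the cell of Q containing i, remove the entry at that cell from P, and reverse-bump it up through P; the value ejected from row 1 is w(i).

Step i=8: Q has 8 at row 3, column 2; remove 8 from row 3 of P and reverse-bump: 8 enters row 2 and ejects 6; 6 enters row 1 and ejects 4. So w(8) = 4. P is now [[1, 6, 7], [2, 8], [3], [5]].
Step i=7: Q has 7 at row 4, column 1; remove 5 from row 4 of P and reverse-bump: 5 enters row 3 and ejects 3; 3 enters row 2 and ejects 2; 2 enters row 1 and ejects 1. So w(7) = 1. P is now [[2, 6, 7], [3, 8], [5]].
Step i=6: Q has 6 at row 2, column 2; remove 8 from row 2 of P and reverse-bump: 8 enters row 1 and ejects 7. So w(6) = 7. P is now [[2, 6, 8], [3], [5]].
Step i=5: Q has 5 at row 3, column 1; remove 5 from row 3 of P and reverse-bump: 5 enters row 2 and ejects 3; 3 enters row 1 and ejects 2. So w(5) = 2. P is now [[3, 6, 8], [5]].
Step i=4: Q has 4 at row 1, column 3; remove that cell from P, ejecting 8. So w(4) = 8. P is now [[3, 6], [5]].
Step i=3: Q has 3 at row 1, column 2; remove that cell from P, ejecting 6. So w(3) = 6. P is now [[3], [5]].
Step i=2: Q has 2 at row 2, column 1; remove 5 from row 2 of P and reverse-bump: 5 enters row 1 and ejects 3. So w(2) = 3. P is now [[5]].
Step i=1: Q has 1 at row 1, column 1; remove that cell from P, ejecting 5. So w(1) = 5. P is now [].

So w = 5 3 6 8 2 7 1 4.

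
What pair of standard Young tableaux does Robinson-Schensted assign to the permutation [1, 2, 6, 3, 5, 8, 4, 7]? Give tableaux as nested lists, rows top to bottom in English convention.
Insert each entry of the permutation into P by Schensted row insertion, recording in Q the position of each new cell.

After inserting 1: P = [[1]].
After inserting 2: P = [[1, 2]].
After inserting 6: P = [[1, 2, 6]].
After inserting 3: P = [[1, 2, 3], [6]].
After inserting 5: P = [[1, 2, 3, 5], [6]].
After inserting 8: P = [[1, 2, 3, 5, 8], [6]].
After inserting 4: P = [[1, 2, 3, 4, 8], [5], [6]].
After inserting 7: P = [[1, 2, 3, 4, 7], [5, 8], [6]].

So P = [[1, 2, 3, 4, 7], [5, 8], [6]], Q = [[1, 2, 3, 5, 6], [4, 8], [7]].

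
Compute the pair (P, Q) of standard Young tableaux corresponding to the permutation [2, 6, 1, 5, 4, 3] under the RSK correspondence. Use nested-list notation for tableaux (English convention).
Insert each entry of the permutation into P by Schensted row insertion, recording in Q the position of each new cell.

Insert 2: appended to row 1. P = [[2]].
Insert 6: appended to row 1. P = [[2, 6]].
Insert 1: 1 bumps 2 from row 1; 2 starts row 2. P = [[1, 6], [2]].
Insert 5: 5 bumps 6 from row 1; 6 appends to row 2. P = [[1, 5], [2, 6]].
Insert 4: 4 bumps 5 from row 1; 5 bumps 6 from row 2; 6 starts row 3. P = [[1, 4], [2, 5], [6]].
Insert 3: 3 bumps 4 from row 1; 4 bumps 5 from row 2; 5 bumps 6 from row 3; 6 starts row 4. P = [[1, 3], [2, 4], [5], [6]].

So P = [[1, 3], [2, 4], [5], [6]], Q = [[1, 2], [3, 4], [5], [6]].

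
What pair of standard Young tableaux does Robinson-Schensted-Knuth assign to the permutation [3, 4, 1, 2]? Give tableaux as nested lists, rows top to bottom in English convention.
Insert each entry of the permutation into P by Schensted row insertion, recording in Q the position of each new cell.

Insert 3: appended to row 1. P = [[3]].
Insert 4: appended to row 1. P = [[3, 4]].
Insert 1: 1 bumps 3 from row 1; 3 starts row 2. P = [[1, 4], [3]].
Insert 2: 2 bumps 4 from row 1; 4 appends to row 2. P = [[1, 2], [3, 4]].

So P = [[1, 2], [3, 4]], Q = [[1, 2], [3, 4]].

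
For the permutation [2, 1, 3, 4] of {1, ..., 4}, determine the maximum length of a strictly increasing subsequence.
3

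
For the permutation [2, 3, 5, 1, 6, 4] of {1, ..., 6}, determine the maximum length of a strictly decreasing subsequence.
2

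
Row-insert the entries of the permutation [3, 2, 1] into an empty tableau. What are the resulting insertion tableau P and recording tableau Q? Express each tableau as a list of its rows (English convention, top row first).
Insert each entry of the permutation into P by Schensted row insertion, recording in Q the position of each new cell.

Insert 3: appended to row 1. P = [[3]].
Insert 2: 2 bumps 3 from row 1; 3 starts row 2. P = [[2], [3]].
Insert 1: 1 bumps 2 from row 1; 2 bumps 3 from row 2; 3 starts row 3. P = [[1], [2], [3]].

So P = [[1], [2], [3]], Q = [[1], [2], [3]].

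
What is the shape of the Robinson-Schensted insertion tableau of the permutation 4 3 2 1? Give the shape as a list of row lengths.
Row-insert each entry into an empty tableau.

After inserting 4: P = [[4]].
After inserting 3: P = [[3], [4]].
After inserting 2: P = [[2], [3], [4]].
After inserting 1: P = [[1], [2], [3], [4]].

The final insertion tableau P = [[1], [2], [3], [4]] has shape [1, 1, 1, 1].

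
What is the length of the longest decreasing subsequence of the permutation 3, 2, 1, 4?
3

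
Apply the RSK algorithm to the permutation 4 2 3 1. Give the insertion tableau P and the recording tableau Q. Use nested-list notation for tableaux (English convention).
Insert each entry of the permutation into P by Schensted row insertion, recording in Q the position of each new cell.

Insert 4: appended to row 1. P = [[4]].
Insert 2: 2 bumps 4 from row 1; 4 starts row 2. P = [[2], [4]].
Insert 3: appended to row 1. P = [[2, 3], [4]].
Insert 1: 1 bumps 2 from row 1; 2 bumps 4 from row 2; 4 starts row 3. P = [[1, 3], [2], [4]].

So P = [[1, 3], [2], [4]], Q = [[1, 3], [2], [4]].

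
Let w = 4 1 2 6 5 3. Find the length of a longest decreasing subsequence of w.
3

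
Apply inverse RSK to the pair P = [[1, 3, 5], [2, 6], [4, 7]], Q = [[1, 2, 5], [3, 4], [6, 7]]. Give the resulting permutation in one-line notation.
4 7 2 3 6 1 5

Reverse the RSK construction: for i from n down to 1, find the cell of Q containing i, remove the entry at that cell from P, and reverse-bump it up through P; the value ejected from row 1 is w(i).

Step i=7: Q has 7 at row 3, column 2; remove 7 from row 3 of P and reverse-bump: 7 enters row 2 and ejects 6; 6 enters row 1 and ejects 5. So w(7) = 5. P is now [[1, 3, 6], [2, 7], [4]].
Step i=6: Q has 6 at row 3, column 1; remove 4 from row 3 of P and reverse-bump: 4 enters row 2 and ejects 2; 2 enters row 1 and ejects 1. So w(6) = 1. P is now [[2, 3, 6], [4, 7]].
Step i=5: Q has 5 at row 1, column 3; remove that cell from P, ejecting 6. So w(5) = 6. P is now [[2, 3], [4, 7]].
Step i=4: Q has 4 at row 2, column 2; remove 7 from row 2 of P and reverse-bump: 7 enters row 1 and ejects 3. So w(4) = 3. P is now [[2, 7], [4]].
Step i=3: Q has 3 at row 2, column 1; remove 4 from row 2 of P and reverse-bump: 4 enters row 1 and ejects 2. So w(3) = 2. P is now [[4, 7]].
Step i=2: Q has 2 at row 1, column 2; remove that cell from P, ejecting 7. So w(2) = 7. P is now [[4]].
Step i=1: Q has 1 at row 1, column 1; remove that cell from P, ejecting 4. So w(1) = 4. P is now [].

So w = 4 7 2 3 6 1 5.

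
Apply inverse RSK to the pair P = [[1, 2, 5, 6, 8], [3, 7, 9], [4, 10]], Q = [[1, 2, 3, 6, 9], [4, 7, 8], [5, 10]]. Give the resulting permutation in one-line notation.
1 4 7 3 2 10 5 6 9 8

Reverse the RSK construction: for i from n down to 1, find the cell of Q containing i, remove the entry at that cell from P, and reverse-bump it up through P; the value ejected from row 1 is w(i).

Step i=10: Q has 10 at row 3, column 2; remove 10 from row 3 of P and reverse-bump: 10 enters row 2 and ejects 9; 9 enters row 1 and ejects 8. So w(10) = 8. P is now [[1, 2, 5, 6, 9], [3, 7, 10], [4]].
Step i=9: Q has 9 at row 1, column 5; remove that cell from P, ejecting 9. So w(9) = 9. P is now [[1, 2, 5, 6], [3, 7, 10], [4]].
Step i=8: Q has 8 at row 2, column 3; remove 10 from row 2 of P and reverse-bump: 10 enters row 1 and ejects 6. So w(8) = 6. P is now [[1, 2, 5, 10], [3, 7], [4]].
Step i=7: Q has 7 at row 2, column 2; remove 7 from row 2 of P and reverse-bump: 7 enters row 1 and ejects 5. So w(7) = 5. P is now [[1, 2, 7, 10], [3], [4]].
Step i=6: Q has 6 at row 1, column 4; remove that cell from P, ejecting 10. So w(6) = 10. P is now [[1, 2, 7], [3], [4]].
Step i=5: Q has 5 at row 3, column 1; remove 4 from row 3 of P and reverse-bump: 4 enters row 2 and ejects 3; 3 enters row 1 and ejects 2. So w(5) = 2. P is now [[1, 3, 7], [4]].
Step i=4: Q has 4 at row 2, column 1; remove 4 from row 2 of P and reverse-bump: 4 enters row 1 and ejects 3. So w(4) = 3. P is now [[1, 4, 7]].
Step i=3: Q has 3 at row 1, column 3; remove that cell from P, ejecting 7. So w(3) = 7. P is now [[1, 4]].
Step i=2: Q has 2 at row 1, column 2; remove that cell from P, ejecting 4. So w(2) = 4. P is now [[1]].
Step i=1: Q has 1 at row 1, column 1; remove that cell from P, ejecting 1. So w(1) = 1. P is now [].

So w = 1 4 7 3 2 10 5 6 9 8.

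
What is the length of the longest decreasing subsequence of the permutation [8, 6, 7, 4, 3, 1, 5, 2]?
5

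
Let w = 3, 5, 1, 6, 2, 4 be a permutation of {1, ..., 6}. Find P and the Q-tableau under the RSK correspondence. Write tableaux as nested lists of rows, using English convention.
Insert each entry of the permutation into P by Schensted row insertion, recording in Q the position of each new cell.

After inserting 3: P = [[3]].
After inserting 5: P = [[3, 5]].
After inserting 1: P = [[1, 5], [3]].
After inserting 6: P = [[1, 5, 6], [3]].
After inserting 2: P = [[1, 2, 6], [3, 5]].
After inserting 4: P = [[1, 2, 4], [3, 5, 6]].

So P = [[1, 2, 4], [3, 5, 6]], Q = [[1, 2, 4], [3, 5, 6]].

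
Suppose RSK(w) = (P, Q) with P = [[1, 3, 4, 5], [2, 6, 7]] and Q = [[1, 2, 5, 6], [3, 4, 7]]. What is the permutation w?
2 6 1 3 4 7 5

Reverse the RSK construction: for i from n down to 1, find the cell of Q containing i, remove the entry at that cell from P, and reverse-bump it up through P; the value ejected from row 1 is w(i).

Step i=7: Q has 7 at row 2, column 3; remove 7 from row 2 of P and reverse-bump: 7 enters row 1 and ejects 5. So w(7) = 5. P is now [[1, 3, 4, 7], [2, 6]].
Step i=6: Q has 6 at row 1, column 4; remove that cell from P, ejecting 7. So w(6) = 7. P is now [[1, 3, 4], [2, 6]].
Step i=5: Q has 5 at row 1, column 3; remove that cell from P, ejecting 4. So w(5) = 4. P is now [[1, 3], [2, 6]].
Step i=4: Q has 4 at row 2, column 2; remove 6 from row 2 of P and reverse-bump: 6 enters row 1 and ejects 3. So w(4) = 3. P is now [[1, 6], [2]].
Step i=3: Q has 3 at row 2, column 1; remove 2 from row 2 of P and reverse-bump: 2 enters row 1 and ejects 1. So w(3) = 1. P is now [[2, 6]].
Step i=2: Q has 2 at row 1, column 2; remove that cell from P, ejecting 6. So w(2) = 6. P is now [[2]].
Step i=1: Q has 1 at row 1, column 1; remove that cell from P, ejecting 2. So w(1) = 2. P is now [].

So w = 2 6 1 3 4 7 5.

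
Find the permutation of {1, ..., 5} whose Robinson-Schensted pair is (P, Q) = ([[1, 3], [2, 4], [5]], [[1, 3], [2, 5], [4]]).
5 2 4 1 3

Reverse RSK: for i = n, n-1, ..., 1, locate i in Q, remove the corresponding corner cell from P, and reverse-bump its entry up through P; the value ejected from row 1 is w(i).

So w = 5 2 4 1 3.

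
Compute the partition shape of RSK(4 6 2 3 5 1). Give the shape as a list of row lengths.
Row-insert each entry into an empty tableau.

After inserting 4: P = [[4]].
After inserting 6: P = [[4, 6]].
After inserting 2: P = [[2, 6], [4]].
After inserting 3: P = [[2, 3], [4, 6]].
After inserting 5: P = [[2, 3, 5], [4, 6]].
After inserting 1: P = [[1, 3, 5], [2, 6], [4]].

The final insertion tableau P = [[1, 3, 5], [2, 6], [4]] has shape [3, 2, 1].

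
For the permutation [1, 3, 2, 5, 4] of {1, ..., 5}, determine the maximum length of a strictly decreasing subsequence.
2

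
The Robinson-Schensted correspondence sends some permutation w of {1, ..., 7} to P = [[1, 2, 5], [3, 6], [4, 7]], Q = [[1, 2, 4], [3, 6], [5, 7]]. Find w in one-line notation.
1 4 3 7 2 6 5

Reverse the RSK construction: for i from n down to 1, find the cell of Q containing i, remove the entry at that cell from P, and reverse-bump it up through P; the value ejected from row 1 is w(i).

Step i=7: Q has 7 at row 3, column 2; remove 7 from row 3 of P and reverse-bump: 7 enters row 2 and ejects 6; 6 enters row 1 and ejects 5. So w(7) = 5. P is now [[1, 2, 6], [3, 7], [4]].
Step i=6: Q has 6 at row 2, column 2; remove 7 from row 2 of P and reverse-bump: 7 enters row 1 and ejects 6. So w(6) = 6. P is now [[1, 2, 7], [3], [4]].
Step i=5: Q has 5 at row 3, column 1; remove 4 from row 3 of P and reverse-bump: 4 enters row 2 and ejects 3; 3 enters row 1 and ejects 2. So w(5) = 2. P is now [[1, 3, 7], [4]].
Step i=4: Q has 4 at row 1, column 3; remove that cell from P, ejecting 7. So w(4) = 7. P is now [[1, 3], [4]].
Step i=3: Q has 3 at row 2, column 1; remove 4 from row 2 of P and reverse-bump: 4 enters row 1 and ejects 3. So w(3) = 3. P is now [[1, 4]].
Step i=2: Q has 2 at row 1, column 2; remove that cell from P, ejecting 4. So w(2) = 4. P is now [[1]].
Step i=1: Q has 1 at row 1, column 1; remove that cell from P, ejecting 1. So w(1) = 1. P is now [].

So w = 1 4 3 7 2 6 5.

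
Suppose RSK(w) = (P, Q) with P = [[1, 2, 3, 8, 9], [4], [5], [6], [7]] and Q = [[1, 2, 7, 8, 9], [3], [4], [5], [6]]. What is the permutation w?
Reverse the RSK construction: for i from n down to 1, find the cell of Q containing i, remove the entry at that cell from P, and reverse-bump it up through P; the value ejected from row 1 is w(i).

Step i=9: Q has 9 at row 1, column 5; remove that cell from P, ejecting 9. So w(9) = 9. P is now [[1, 2, 3, 8], [4], [5], [6], [7]].
Step i=8: Q has 8 at row 1, column 4; remove that cell from P, ejecting 8. So w(8) = 8. P is now [[1, 2, 3], [4], [5], [6], [7]].
Step i=7: Q has 7 at row 1, column 3; remove that cell from P, ejecting 3. So w(7) = 3. P is now [[1, 2], [4], [5], [6], [7]].
Step i=6: Q has 6 at row 5, column 1; remove 7 from row 5 of P and reverse-bump: 7 enters row 4 and ejects 6; 6 enters row 3 and ejects 5; 5 enters row 2 and ejects 4; 4 enters row 1 and ejects 2. So w(6) = 2. P is now [[1, 4], [5], [6], [7]].
Step i=5: Q has 5 at row 4, column 1; remove 7 from row 4 of P and reverse-bump: 7 enters row 3 and ejects 6; 6 enters row 2 and ejects 5; 5 enters row 1 and ejects 4. So w(5) = 4. P is now [[1, 5], [6], [7]].
Step i=4: Q has 4 at row 3, column 1; remove 7 from row 3 of P and reverse-bump: 7 enters row 2 and ejects 6; 6 enters row 1 and ejects 5. So w(4) = 5. P is now [[1, 6], [7]].
Step i=3: Q has 3 at row 2, column 1; remove 7 from row 2 of P and reverse-bump: 7 enters row 1 and ejects 6. So w(3) = 6. P is now [[1, 7]].
Step i=2: Q has 2 at row 1, column 2; remove that cell from P, ejecting 7. So w(2) = 7. P is now [[1]].
Step i=1: Q has 1 at row 1, column 1; remove that cell from P, ejecting 1. So w(1) = 1. P is now [].

So w = 1 7 6 5 4 2 3 8 9.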